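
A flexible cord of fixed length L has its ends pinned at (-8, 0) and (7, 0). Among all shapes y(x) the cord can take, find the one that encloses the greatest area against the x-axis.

Set up the augmented Lagrangian using a multiplier λ for the length constraint:
    F(y, y') = y − λ sqrt(1 + y'^2).
F has no explicit x dependence, so the Beltrami identity yields a first integral
    F − y' ∂F/∂y' = C.
Compute ∂F/∂y' = −λ y' / sqrt(1 + y'^2). Then
    y − λ sqrt(1 + y'^2) + λ y'^2 / sqrt(1 + y'^2) = C
    ⇒  y − λ / sqrt(1 + y'^2) = C.
Solving for y' and integrating gives
    (x − a)^2 + (y − b)^2 = λ^2,
a circular arc of radius λ. The constants a, b are determined by the endpoint conditions y(-8) = y(7) = 0, and λ is fixed implicitly by the length constraint
    ∫_{-8}^{7} sqrt(1 + y'^2) dx = L.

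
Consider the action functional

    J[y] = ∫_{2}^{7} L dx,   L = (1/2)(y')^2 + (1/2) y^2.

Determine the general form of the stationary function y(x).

The Lagrangian is L = (1/2)(y')^2 + (1/2) y^2.
∂L/∂y = y.
∂L/∂y' = y'.
The Euler-Lagrange equation d/dx(∂L/∂y') − ∂L/∂y = 0 becomes:
    y'' - y = 0
General solution: y(x) = A e^x + B e^(-x), where A and B are arbitrary constants fixed by the endpoint conditions.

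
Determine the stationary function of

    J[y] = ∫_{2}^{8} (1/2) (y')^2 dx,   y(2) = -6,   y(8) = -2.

The Lagrangian is L = (1/2) (y')^2.
Compute ∂L/∂y = 0, ∂L/∂y' = y'.
The Euler-Lagrange equation d/dx(∂L/∂y') − ∂L/∂y = 0 reduces to
    y'' = 0.
Its general solution is
    y(x) = A x + B,
with A, B fixed by the endpoint conditions.
Applying the endpoint conditions y(2) = -6 and y(8) = -2: solve A·2 + B = -6 and A·8 + B = -2. Subtracting gives A(8 − 2) = -2 − -6, so A = 2/3, and B = -6 − A·2 = -22/3. Therefore
    y(x) = (2/3) x - 22/3.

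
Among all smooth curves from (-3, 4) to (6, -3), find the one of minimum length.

Arc-length functional: J[y] = ∫ sqrt(1 + (y')^2) dx.
Lagrangian L = sqrt(1 + (y')^2) has no explicit y dependence, so ∂L/∂y = 0 and the Euler-Lagrange equation gives
    d/dx( y' / sqrt(1 + (y')^2) ) = 0  ⇒  y' / sqrt(1 + (y')^2) = const.
Hence y' is constant, so y(x) is affine.
Fitting the endpoints (-3, 4) and (6, -3):
    slope m = ((-3) − 4) / (6 − (-3)) = -7/9,
    intercept c = 4 − m·(-3) = 5/3.
Extremal: y(x) = (-7/9) x + 5/3.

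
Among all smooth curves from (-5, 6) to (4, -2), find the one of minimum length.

Arc-length functional: J[y] = ∫ sqrt(1 + (y')^2) dx.
Lagrangian L = sqrt(1 + (y')^2) has no explicit y dependence, so ∂L/∂y = 0 and the Euler-Lagrange equation gives
    d/dx( y' / sqrt(1 + (y')^2) ) = 0  ⇒  y' / sqrt(1 + (y')^2) = const.
Hence y' is constant, so y(x) is affine.
Fitting the endpoints (-5, 6) and (4, -2):
    slope m = ((-2) − 6) / (4 − (-5)) = -8/9,
    intercept c = 6 − m·(-5) = 14/9.
Extremal: y(x) = (-8/9) x + 14/9.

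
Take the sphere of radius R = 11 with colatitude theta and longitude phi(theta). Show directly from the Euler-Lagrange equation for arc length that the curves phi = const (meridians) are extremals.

On the sphere of radius R = 11 with spherical coordinates (θ, φ), the induced metric is
    ds^2 = 121(dθ^2 + sin^2(θ) dφ^2).
Using θ as the parameter, the arc-length functional becomes
    J[φ] = ∫ 11 sqrt(1 + sin^2(θ) (dφ/dθ)^2) dθ.
So L = 11 sqrt(1 + sin^2(θ) φ'^2). Compute
    ∂L/∂φ = 0  (L has no explicit φ dependence),
    ∂L/∂φ' = 11 sin^2(θ) φ' / sqrt(1 + sin^2(θ) φ'^2).
For the candidate φ(θ) = c (constant), φ' = 0, so ∂L/∂φ' evaluated along the candidate vanishes, and ∂L/∂φ is identically zero. Hence
    d/dθ(∂L/∂φ') − ∂L/∂φ = 0
is satisfied. Therefore meridians φ = const are extremals of arc length — they are geodesics on the sphere.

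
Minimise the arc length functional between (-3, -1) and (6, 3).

Arc-length functional: J[y] = ∫ sqrt(1 + (y')^2) dx.
Lagrangian L = sqrt(1 + (y')^2) has no explicit y dependence, so ∂L/∂y = 0 and the Euler-Lagrange equation gives
    d/dx( y' / sqrt(1 + (y')^2) ) = 0  ⇒  y' / sqrt(1 + (y')^2) = const.
Hence y' is constant, so y(x) is affine.
Fitting the endpoints (-3, -1) and (6, 3):
    slope m = (3 − (-1)) / (6 − (-3)) = 4/9,
    intercept c = (-1) − m·(-3) = 1/3.
Extremal: y(x) = (4/9) x + 1/3.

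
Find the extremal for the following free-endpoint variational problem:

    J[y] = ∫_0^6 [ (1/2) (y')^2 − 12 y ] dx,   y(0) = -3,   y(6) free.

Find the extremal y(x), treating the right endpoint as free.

The Lagrangian L = (1/2) (y')^2 − 12 y gives
    ∂L/∂y = −12,   ∂L/∂y' = y'.
Euler-Lagrange: d/dx(y') − (−12) = 0, i.e. y'' + 12 = 0, so
    y(x) = −(12/2) x^2 + C1 x + C2.
Fixed left endpoint y(0) = -3 ⇒ C2 = -3.
The right endpoint x = 6 is free, so the natural (transversality) condition is ∂L/∂y' |_{x=6} = 0, i.e. y'(6) = 0.
Compute y'(x) = −12 x + C1, so y'(6) = −72 + C1 = 0 ⇒ C1 = 72.
Therefore the extremal is
    y(x) = −6 x^2 + 72 x − 3.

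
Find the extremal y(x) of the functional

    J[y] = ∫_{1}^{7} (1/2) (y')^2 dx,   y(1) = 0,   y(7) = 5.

The Lagrangian is L = (1/2) (y')^2.
Compute ∂L/∂y = 0, ∂L/∂y' = y'.
The Euler-Lagrange equation d/dx(∂L/∂y') − ∂L/∂y = 0 reduces to
    y'' = 0.
Its general solution is
    y(x) = A x + B,
with A, B fixed by the endpoint conditions.
Applying the endpoint conditions y(1) = 0 and y(7) = 5: solve A·1 + B = 0 and A·7 + B = 5. Subtracting gives A(7 − 1) = 5 − 0, so A = 5/6, and B = 0 − A·1 = -5/6. Therefore
    y(x) = (5/6) x - 5/6.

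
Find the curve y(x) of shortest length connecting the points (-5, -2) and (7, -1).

Arc-length functional: J[y] = ∫ sqrt(1 + (y')^2) dx.
Lagrangian L = sqrt(1 + (y')^2) has no explicit y dependence, so ∂L/∂y = 0 and the Euler-Lagrange equation gives
    d/dx( y' / sqrt(1 + (y')^2) ) = 0  ⇒  y' / sqrt(1 + (y')^2) = const.
Hence y' is constant, so y(x) is affine.
Fitting the endpoints (-5, -2) and (7, -1):
    slope m = ((-1) − (-2)) / (7 − (-5)) = 1/12,
    intercept c = (-2) − m·(-5) = -19/12.
Extremal: y(x) = (1/12) x - 19/12.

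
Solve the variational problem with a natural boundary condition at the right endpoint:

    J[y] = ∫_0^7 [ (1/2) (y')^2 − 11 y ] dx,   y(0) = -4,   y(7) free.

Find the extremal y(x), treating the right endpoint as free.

The Lagrangian L = (1/2) (y')^2 − 11 y gives
    ∂L/∂y = −11,   ∂L/∂y' = y'.
Euler-Lagrange: d/dx(y') − (−11) = 0, i.e. y'' + 11 = 0, so
    y(x) = −(11/2) x^2 + C1 x + C2.
Fixed left endpoint y(0) = -4 ⇒ C2 = -4.
The right endpoint x = 7 is free, so the natural (transversality) condition is ∂L/∂y' |_{x=7} = 0, i.e. y'(7) = 0.
Compute y'(x) = −11 x + C1, so y'(7) = −77 + C1 = 0 ⇒ C1 = 77.
Therefore the extremal is
    y(x) = −(11/2) x^2 + 77 x − 4.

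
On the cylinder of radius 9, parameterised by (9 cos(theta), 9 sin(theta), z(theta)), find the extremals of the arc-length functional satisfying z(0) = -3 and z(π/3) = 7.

Parameterise the cylinder of radius R = 9 as
    r(θ) = (9 cos θ, 9 sin θ, z(θ)).
The arc-length element is
    ds = sqrt(81 + (dz/dθ)^2) dθ,
so the Lagrangian is L = sqrt(81 + z'^2).
L depends on z' only, not on z or θ, so ∂L/∂z = 0 and
    ∂L/∂z' = z' / sqrt(81 + z'^2).
The Euler-Lagrange equation gives
    d/dθ( z' / sqrt(81 + z'^2) ) = 0,
so z' is constant. Integrating once:
    z(θ) = a θ + b,
a helix on the cylinder (a straight line when the cylinder is unrolled). The constants a, b are determined by the endpoint conditions.
With endpoint conditions z(0) = -3 and z(π/3) = 7: from z(0) = b we get b = -3, and a·π/3 + -3 = 7 gives a = 30/π, so
    z(θ) = (30/π) θ − 3.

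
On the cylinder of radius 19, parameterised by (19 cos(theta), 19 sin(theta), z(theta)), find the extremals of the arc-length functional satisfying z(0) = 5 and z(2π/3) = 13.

Parameterise the cylinder of radius R = 19 as
    r(θ) = (19 cos θ, 19 sin θ, z(θ)).
The arc-length element is
    ds = sqrt(361 + (dz/dθ)^2) dθ,
so the Lagrangian is L = sqrt(361 + z'^2).
L depends on z' only, not on z or θ, so ∂L/∂z = 0 and
    ∂L/∂z' = z' / sqrt(361 + z'^2).
The Euler-Lagrange equation gives
    d/dθ( z' / sqrt(361 + z'^2) ) = 0,
so z' is constant. Integrating once:
    z(θ) = a θ + b,
a helix on the cylinder (a straight line when the cylinder is unrolled). The constants a, b are determined by the endpoint conditions.
With endpoint conditions z(0) = 5 and z(2π/3) = 13: from z(0) = b we get b = 5, and a·2π/3 + 5 = 13 gives a = 12/π, so
    z(θ) = (12/π) θ + 5.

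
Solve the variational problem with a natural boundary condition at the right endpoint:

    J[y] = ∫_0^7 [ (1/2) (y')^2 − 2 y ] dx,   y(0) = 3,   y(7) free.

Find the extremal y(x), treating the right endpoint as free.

The Lagrangian L = (1/2) (y')^2 − 2 y gives
    ∂L/∂y = −2,   ∂L/∂y' = y'.
Euler-Lagrange: d/dx(y') − (−2) = 0, i.e. y'' + 2 = 0, so
    y(x) = −(2/2) x^2 + C1 x + C2.
Fixed left endpoint y(0) = 3 ⇒ C2 = 3.
The right endpoint x = 7 is free, so the natural (transversality) condition is ∂L/∂y' |_{x=7} = 0, i.e. y'(7) = 0.
Compute y'(x) = −2 x + C1, so y'(7) = −14 + C1 = 0 ⇒ C1 = 14.
Therefore the extremal is
    y(x) = −x^2 + 14 x + 3.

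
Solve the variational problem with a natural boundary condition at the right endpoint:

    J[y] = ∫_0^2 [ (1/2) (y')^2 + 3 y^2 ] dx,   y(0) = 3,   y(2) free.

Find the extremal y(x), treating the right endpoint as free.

The Lagrangian L = (1/2) (y')^2 + 3 y^2 gives
    ∂L/∂y = 6 y,   ∂L/∂y' = y'.
Euler-Lagrange: y'' − 6 y = 0.
With k = sqrt(6), the general solution is
    y(x) = A cosh(sqrt(6) x) + B sinh(sqrt(6) x).
Fixed left endpoint y(0) = 3 ⇒ A = 3.
The right endpoint x = 2 is free, so the natural (transversality) condition is ∂L/∂y' |_{x=2} = 0, i.e. y'(2) = 0.
Compute y'(x) = A k sinh(k x) + B k cosh(k x), so
    y'(2) = A k sinh(k·2) + B k cosh(k·2) = 0
    ⇒ B = −A tanh(k·2) = − 3 tanh(sqrt(6)·2).
Therefore the extremal is
    y(x) = 3 cosh(sqrt(6) x) − 3 tanh(sqrt(6)·2) sinh(sqrt(6) x).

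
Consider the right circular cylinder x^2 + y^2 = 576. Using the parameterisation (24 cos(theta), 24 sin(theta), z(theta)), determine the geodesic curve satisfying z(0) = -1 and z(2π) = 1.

Parameterise the cylinder of radius R = 24 as
    r(θ) = (24 cos θ, 24 sin θ, z(θ)).
The arc-length element is
    ds = sqrt(576 + (dz/dθ)^2) dθ,
so the Lagrangian is L = sqrt(576 + z'^2).
L depends on z' only, not on z or θ, so ∂L/∂z = 0 and
    ∂L/∂z' = z' / sqrt(576 + z'^2).
The Euler-Lagrange equation gives
    d/dθ( z' / sqrt(576 + z'^2) ) = 0,
so z' is constant. Integrating once:
    z(θ) = a θ + b,
a helix on the cylinder (a straight line when the cylinder is unrolled). The constants a, b are determined by the endpoint conditions.
With endpoint conditions z(0) = -1 and z(2π) = 1: from z(0) = b we get b = -1, and a·2π + -1 = 1 gives a = 1/π, so
    z(θ) = (1/π) θ − 1.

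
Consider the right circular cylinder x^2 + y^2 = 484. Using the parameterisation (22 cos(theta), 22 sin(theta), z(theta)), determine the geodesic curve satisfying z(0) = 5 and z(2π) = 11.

Parameterise the cylinder of radius R = 22 as
    r(θ) = (22 cos θ, 22 sin θ, z(θ)).
The arc-length element is
    ds = sqrt(484 + (dz/dθ)^2) dθ,
so the Lagrangian is L = sqrt(484 + z'^2).
L depends on z' only, not on z or θ, so ∂L/∂z = 0 and
    ∂L/∂z' = z' / sqrt(484 + z'^2).
The Euler-Lagrange equation gives
    d/dθ( z' / sqrt(484 + z'^2) ) = 0,
so z' is constant. Integrating once:
    z(θ) = a θ + b,
a helix on the cylinder (a straight line when the cylinder is unrolled). The constants a, b are determined by the endpoint conditions.
With endpoint conditions z(0) = 5 and z(2π) = 11: from z(0) = b we get b = 5, and a·2π + 5 = 11 gives a = 3/π, so
    z(θ) = (3/π) θ + 5.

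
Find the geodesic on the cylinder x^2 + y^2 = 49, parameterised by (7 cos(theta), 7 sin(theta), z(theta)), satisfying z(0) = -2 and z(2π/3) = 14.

Parameterise the cylinder of radius R = 7 as
    r(θ) = (7 cos θ, 7 sin θ, z(θ)).
The arc-length element is
    ds = sqrt(49 + (dz/dθ)^2) dθ,
so the Lagrangian is L = sqrt(49 + z'^2).
L depends on z' only, not on z or θ, so ∂L/∂z = 0 and
    ∂L/∂z' = z' / sqrt(49 + z'^2).
The Euler-Lagrange equation gives
    d/dθ( z' / sqrt(49 + z'^2) ) = 0,
so z' is constant. Integrating once:
    z(θ) = a θ + b,
a helix on the cylinder (a straight line when the cylinder is unrolled). The constants a, b are determined by the endpoint conditions.
With endpoint conditions z(0) = -2 and z(2π/3) = 14: from z(0) = b we get b = -2, and a·2π/3 + -2 = 14 gives a = 24/π, so
    z(θ) = (24/π) θ − 2.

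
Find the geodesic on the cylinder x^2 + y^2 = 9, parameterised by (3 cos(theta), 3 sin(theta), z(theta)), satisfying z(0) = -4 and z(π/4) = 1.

Parameterise the cylinder of radius R = 3 as
    r(θ) = (3 cos θ, 3 sin θ, z(θ)).
The arc-length element is
    ds = sqrt(9 + (dz/dθ)^2) dθ,
so the Lagrangian is L = sqrt(9 + z'^2).
L depends on z' only, not on z or θ, so ∂L/∂z = 0 and
    ∂L/∂z' = z' / sqrt(9 + z'^2).
The Euler-Lagrange equation gives
    d/dθ( z' / sqrt(9 + z'^2) ) = 0,
so z' is constant. Integrating once:
    z(θ) = a θ + b,
a helix on the cylinder (a straight line when the cylinder is unrolled). The constants a, b are determined by the endpoint conditions.
With endpoint conditions z(0) = -4 and z(π/4) = 1: from z(0) = b we get b = -4, and a·π/4 + -4 = 1 gives a = 20/π, so
    z(θ) = (20/π) θ − 4.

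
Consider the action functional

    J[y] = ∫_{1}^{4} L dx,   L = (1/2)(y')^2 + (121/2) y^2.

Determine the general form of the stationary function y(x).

The Lagrangian is L = (1/2)(y')^2 + (121/2) y^2.
∂L/∂y = 121y.
∂L/∂y' = y'.
The Euler-Lagrange equation d/dx(∂L/∂y') − ∂L/∂y = 0 becomes:
    y'' - 121 y = 0
General solution: y(x) = A e^(11x) + B e^(-11x), where A and B are arbitrary constants fixed by the endpoint conditions.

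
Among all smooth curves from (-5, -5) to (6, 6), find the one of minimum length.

Arc-length functional: J[y] = ∫ sqrt(1 + (y')^2) dx.
Lagrangian L = sqrt(1 + (y')^2) has no explicit y dependence, so ∂L/∂y = 0 and the Euler-Lagrange equation gives
    d/dx( y' / sqrt(1 + (y')^2) ) = 0  ⇒  y' / sqrt(1 + (y')^2) = const.
Hence y' is constant, so y(x) is affine.
Fitting the endpoints (-5, -5) and (6, 6):
    slope m = (6 − (-5)) / (6 − (-5)) = 1,
    intercept c = (-5) − m·(-5) = 0.
Extremal: y(x) = x.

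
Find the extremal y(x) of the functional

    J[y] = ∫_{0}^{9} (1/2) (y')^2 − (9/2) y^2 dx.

The Lagrangian is L = (1/2) (y')^2 − (9/2) y^2.
Compute ∂L/∂y = -9y, ∂L/∂y' = y'.
The Euler-Lagrange equation d/dx(∂L/∂y') − ∂L/∂y = 0 reduces to
    y'' + 9 y = 0.
Its general solution is
    y(x) = A sin(3x) + B cos(3x),
with A, B fixed by the endpoint conditions.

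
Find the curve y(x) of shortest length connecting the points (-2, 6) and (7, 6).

Arc-length functional: J[y] = ∫ sqrt(1 + (y')^2) dx.
Lagrangian L = sqrt(1 + (y')^2) has no explicit y dependence, so ∂L/∂y = 0 and the Euler-Lagrange equation gives
    d/dx( y' / sqrt(1 + (y')^2) ) = 0  ⇒  y' / sqrt(1 + (y')^2) = const.
Hence y' is constant, so y(x) is affine.
Fitting the endpoints (-2, 6) and (7, 6):
    slope m = (6 − 6) / (7 − (-2)) = 0,
    intercept c = 6 − m·(-2) = 6.
Extremal: y(x) = 6.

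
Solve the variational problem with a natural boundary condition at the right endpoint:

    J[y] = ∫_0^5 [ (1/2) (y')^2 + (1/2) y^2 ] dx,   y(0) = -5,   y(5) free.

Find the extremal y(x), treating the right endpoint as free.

The Lagrangian L = (1/2) (y')^2 + (1/2) y^2 gives
    ∂L/∂y = 1 y,   ∂L/∂y' = y'.
Euler-Lagrange: y'' − y = 0.
With k = 1, the general solution is
    y(x) = A cosh(x) + B sinh(x).
Fixed left endpoint y(0) = -5 ⇒ A = -5.
The right endpoint x = 5 is free, so the natural (transversality) condition is ∂L/∂y' |_{x=5} = 0, i.e. y'(5) = 0.
Compute y'(x) = A k sinh(k x) + B k cosh(k x), so
    y'(5) = A k sinh(k·5) + B k cosh(k·5) = 0
    ⇒ B = −A tanh(k·5) = 5 tanh(1·5).
Therefore the extremal is
    y(x) = −5 cosh(1 x) + 5 tanh(1·5) sinh(1 x).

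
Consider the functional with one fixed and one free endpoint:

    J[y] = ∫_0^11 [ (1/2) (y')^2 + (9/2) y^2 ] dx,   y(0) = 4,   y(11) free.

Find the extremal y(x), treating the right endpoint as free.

The Lagrangian L = (1/2) (y')^2 + (9/2) y^2 gives
    ∂L/∂y = 9 y,   ∂L/∂y' = y'.
Euler-Lagrange: y'' − 9 y = 0.
With k = 3, the general solution is
    y(x) = A cosh(3 x) + B sinh(3 x).
Fixed left endpoint y(0) = 4 ⇒ A = 4.
The right endpoint x = 11 is free, so the natural (transversality) condition is ∂L/∂y' |_{x=11} = 0, i.e. y'(11) = 0.
Compute y'(x) = A k sinh(k x) + B k cosh(k x), so
    y'(11) = A k sinh(k·11) + B k cosh(k·11) = 0
    ⇒ B = −A tanh(k·11) = − 4 tanh(3·11).
Therefore the extremal is
    y(x) = 4 cosh(3 x) − 4 tanh(3·11) sinh(3 x).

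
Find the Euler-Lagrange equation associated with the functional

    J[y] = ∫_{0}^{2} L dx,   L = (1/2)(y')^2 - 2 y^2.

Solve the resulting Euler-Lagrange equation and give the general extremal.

The Lagrangian is L = (1/2)(y')^2 - 2 y^2.
∂L/∂y = -4y.
∂L/∂y' = y'.
The Euler-Lagrange equation d/dx(∂L/∂y') − ∂L/∂y = 0 becomes:
    y'' + 4 y = 0
General solution: y(x) = A sin(2x) + B cos(2x), where A and B are arbitrary constants fixed by the endpoint conditions.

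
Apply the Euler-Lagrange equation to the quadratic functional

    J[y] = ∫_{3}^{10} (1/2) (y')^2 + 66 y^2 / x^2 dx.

The Lagrangian is L = (1/2) (y')^2 + 66 y^2 / x^2.
Compute ∂L/∂y = 132y/x^2, ∂L/∂y' = y'.
The Euler-Lagrange equation d/dx(∂L/∂y') − ∂L/∂y = 0 reduces to
    y'' − 132/x^2 · y = 0  (x > 0).
Its general solution is
    y(x) = A x^12 + B x^(-11),
with A, B fixed by the endpoint conditions.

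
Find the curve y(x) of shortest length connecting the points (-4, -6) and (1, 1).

Arc-length functional: J[y] = ∫ sqrt(1 + (y')^2) dx.
Lagrangian L = sqrt(1 + (y')^2) has no explicit y dependence, so ∂L/∂y = 0 and the Euler-Lagrange equation gives
    d/dx( y' / sqrt(1 + (y')^2) ) = 0  ⇒  y' / sqrt(1 + (y')^2) = const.
Hence y' is constant, so y(x) is affine.
Fitting the endpoints (-4, -6) and (1, 1):
    slope m = (1 − (-6)) / (1 − (-4)) = 7/5,
    intercept c = (-6) − m·(-4) = -2/5.
Extremal: y(x) = (7/5) x - 2/5.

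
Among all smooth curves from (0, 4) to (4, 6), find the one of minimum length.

Arc-length functional: J[y] = ∫ sqrt(1 + (y')^2) dx.
Lagrangian L = sqrt(1 + (y')^2) has no explicit y dependence, so ∂L/∂y = 0 and the Euler-Lagrange equation gives
    d/dx( y' / sqrt(1 + (y')^2) ) = 0  ⇒  y' / sqrt(1 + (y')^2) = const.
Hence y' is constant, so y(x) is affine.
Fitting the endpoints (0, 4) and (4, 6):
    slope m = (6 − 4) / (4 − 0) = 1/2,
    intercept c = 4 − m·0 = 4.
Extremal: y(x) = (1/2) x + 4.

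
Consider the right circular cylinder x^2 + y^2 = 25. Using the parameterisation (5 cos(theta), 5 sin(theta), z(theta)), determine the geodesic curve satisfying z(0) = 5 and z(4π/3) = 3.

Parameterise the cylinder of radius R = 5 as
    r(θ) = (5 cos θ, 5 sin θ, z(θ)).
The arc-length element is
    ds = sqrt(25 + (dz/dθ)^2) dθ,
so the Lagrangian is L = sqrt(25 + z'^2).
L depends on z' only, not on z or θ, so ∂L/∂z = 0 and
    ∂L/∂z' = z' / sqrt(25 + z'^2).
The Euler-Lagrange equation gives
    d/dθ( z' / sqrt(25 + z'^2) ) = 0,
so z' is constant. Integrating once:
    z(θ) = a θ + b,
a helix on the cylinder (a straight line when the cylinder is unrolled). The constants a, b are determined by the endpoint conditions.
With endpoint conditions z(0) = 5 and z(4π/3) = 3: from z(0) = b we get b = 5, and a·4π/3 + 5 = 3 gives a = -3/(2π), so
    z(θ) = (-3/(2π)) θ + 5.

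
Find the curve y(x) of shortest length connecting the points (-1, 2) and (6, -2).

Arc-length functional: J[y] = ∫ sqrt(1 + (y')^2) dx.
Lagrangian L = sqrt(1 + (y')^2) has no explicit y dependence, so ∂L/∂y = 0 and the Euler-Lagrange equation gives
    d/dx( y' / sqrt(1 + (y')^2) ) = 0  ⇒  y' / sqrt(1 + (y')^2) = const.
Hence y' is constant, so y(x) is affine.
Fitting the endpoints (-1, 2) and (6, -2):
    slope m = ((-2) − 2) / (6 − (-1)) = -4/7,
    intercept c = 2 − m·(-1) = 10/7.
Extremal: y(x) = (-4/7) x + 10/7.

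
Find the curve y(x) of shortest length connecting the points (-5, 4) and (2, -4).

Arc-length functional: J[y] = ∫ sqrt(1 + (y')^2) dx.
Lagrangian L = sqrt(1 + (y')^2) has no explicit y dependence, so ∂L/∂y = 0 and the Euler-Lagrange equation gives
    d/dx( y' / sqrt(1 + (y')^2) ) = 0  ⇒  y' / sqrt(1 + (y')^2) = const.
Hence y' is constant, so y(x) is affine.
Fitting the endpoints (-5, 4) and (2, -4):
    slope m = ((-4) − 4) / (2 − (-5)) = -8/7,
    intercept c = 4 − m·(-5) = -12/7.
Extremal: y(x) = (-8/7) x - 12/7.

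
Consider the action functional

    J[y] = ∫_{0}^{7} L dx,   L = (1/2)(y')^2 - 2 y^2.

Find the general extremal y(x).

The Lagrangian is L = (1/2)(y')^2 - 2 y^2.
∂L/∂y = -4y.
∂L/∂y' = y'.
The Euler-Lagrange equation d/dx(∂L/∂y') − ∂L/∂y = 0 becomes:
    y'' + 4 y = 0
General solution: y(x) = A sin(2x) + B cos(2x), where A and B are arbitrary constants fixed by the endpoint conditions.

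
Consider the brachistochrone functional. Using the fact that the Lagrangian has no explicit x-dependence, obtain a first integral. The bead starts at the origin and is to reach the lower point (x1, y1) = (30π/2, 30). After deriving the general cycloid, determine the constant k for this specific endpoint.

The Lagrangian L = sqrt((1 + y'^2) / y) has no explicit x dependence, so the Beltrami identity applies:
    L − y' ∂L/∂y' = C.
Compute ∂L/∂y' = y' / sqrt(y (1 + y'^2)).
Substitute:
    sqrt((1 + y'^2)/y) − y'·y' / sqrt(y (1 + y'^2))
    = (1 + y'^2) / sqrt(y (1 + y'^2)) − y'^2 / sqrt(y (1 + y'^2))
    = 1 / sqrt(y (1 + y'^2)) = C.
Squaring and rearranging gives the first integral
    y (1 + y'^2) = 1/C^2 =: k   (constant).
Solving this first-order ODE by the substitution
    y = (k/2)(1 − cos θ)
yields the cycloid parameterisation
    x(θ) = (k/2)(θ − sin θ),   y(θ) = (k/2)(1 − cos θ).
The constant k is fixed by the endpoint condition.
Now fit the given lower endpoint (x1, y1) = (30π/2, 30). At the bottom of the first arch (θ = π), the parametric equations give
    y(π) = (k/2)(1 − cos π) = k,
    x(π) = (k/2)(π − sin π) = kπ/2.
Matching y(π) = 30 gives k = 30, consistent with x(π) = 30π/2. Therefore the specific cycloid is
    x(θ) = (30/2)(θ − sin θ),   y(θ) = (30/2)(1 − cos θ).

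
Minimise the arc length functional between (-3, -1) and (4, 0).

Arc-length functional: J[y] = ∫ sqrt(1 + (y')^2) dx.
Lagrangian L = sqrt(1 + (y')^2) has no explicit y dependence, so ∂L/∂y = 0 and the Euler-Lagrange equation gives
    d/dx( y' / sqrt(1 + (y')^2) ) = 0  ⇒  y' / sqrt(1 + (y')^2) = const.
Hence y' is constant, so y(x) is affine.
Fitting the endpoints (-3, -1) and (4, 0):
    slope m = (0 − (-1)) / (4 − (-3)) = 1/7,
    intercept c = (-1) − m·(-3) = -4/7.
Extremal: y(x) = (1/7) x - 4/7.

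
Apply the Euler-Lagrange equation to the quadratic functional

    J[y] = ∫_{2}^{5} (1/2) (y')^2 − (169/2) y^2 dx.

The Lagrangian is L = (1/2) (y')^2 − (169/2) y^2.
Compute ∂L/∂y = -169y, ∂L/∂y' = y'.
The Euler-Lagrange equation d/dx(∂L/∂y') − ∂L/∂y = 0 reduces to
    y'' + 169 y = 0.
Its general solution is
    y(x) = A sin(13x) + B cos(13x),
with A, B fixed by the endpoint conditions.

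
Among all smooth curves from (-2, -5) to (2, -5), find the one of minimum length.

Arc-length functional: J[y] = ∫ sqrt(1 + (y')^2) dx.
Lagrangian L = sqrt(1 + (y')^2) has no explicit y dependence, so ∂L/∂y = 0 and the Euler-Lagrange equation gives
    d/dx( y' / sqrt(1 + (y')^2) ) = 0  ⇒  y' / sqrt(1 + (y')^2) = const.
Hence y' is constant, so y(x) is affine.
Fitting the endpoints (-2, -5) and (2, -5):
    slope m = ((-5) − (-5)) / (2 − (-2)) = 0,
    intercept c = (-5) − m·(-2) = -5.
Extremal: y(x) = -5.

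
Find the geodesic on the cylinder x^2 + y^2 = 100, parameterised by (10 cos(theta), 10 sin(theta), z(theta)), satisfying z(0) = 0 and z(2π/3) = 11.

Parameterise the cylinder of radius R = 10 as
    r(θ) = (10 cos θ, 10 sin θ, z(θ)).
The arc-length element is
    ds = sqrt(100 + (dz/dθ)^2) dθ,
so the Lagrangian is L = sqrt(100 + z'^2).
L depends on z' only, not on z or θ, so ∂L/∂z = 0 and
    ∂L/∂z' = z' / sqrt(100 + z'^2).
The Euler-Lagrange equation gives
    d/dθ( z' / sqrt(100 + z'^2) ) = 0,
so z' is constant. Integrating once:
    z(θ) = a θ + b,
a helix on the cylinder (a straight line when the cylinder is unrolled). The constants a, b are determined by the endpoint conditions.
With endpoint conditions z(0) = 0 and z(2π/3) = 11: from z(0) = b we get b = 0, and a·2π/3 + 0 = 11 gives a = 33/(2π), so
    z(θ) = (33/(2π)) θ.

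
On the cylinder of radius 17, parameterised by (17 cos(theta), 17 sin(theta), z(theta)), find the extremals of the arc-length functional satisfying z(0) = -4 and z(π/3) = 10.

Parameterise the cylinder of radius R = 17 as
    r(θ) = (17 cos θ, 17 sin θ, z(θ)).
The arc-length element is
    ds = sqrt(289 + (dz/dθ)^2) dθ,
so the Lagrangian is L = sqrt(289 + z'^2).
L depends on z' only, not on z or θ, so ∂L/∂z = 0 and
    ∂L/∂z' = z' / sqrt(289 + z'^2).
The Euler-Lagrange equation gives
    d/dθ( z' / sqrt(289 + z'^2) ) = 0,
so z' is constant. Integrating once:
    z(θ) = a θ + b,
a helix on the cylinder (a straight line when the cylinder is unrolled). The constants a, b are determined by the endpoint conditions.
With endpoint conditions z(0) = -4 and z(π/3) = 10: from z(0) = b we get b = -4, and a·π/3 + -4 = 10 gives a = 42/π, so
    z(θ) = (42/π) θ − 4.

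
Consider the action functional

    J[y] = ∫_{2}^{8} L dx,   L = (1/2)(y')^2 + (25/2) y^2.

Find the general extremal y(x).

The Lagrangian is L = (1/2)(y')^2 + (25/2) y^2.
∂L/∂y = 25y.
∂L/∂y' = y'.
The Euler-Lagrange equation d/dx(∂L/∂y') − ∂L/∂y = 0 becomes:
    y'' - 25 y = 0
General solution: y(x) = A e^(5x) + B e^(-5x), where A and B are arbitrary constants fixed by the endpoint conditions.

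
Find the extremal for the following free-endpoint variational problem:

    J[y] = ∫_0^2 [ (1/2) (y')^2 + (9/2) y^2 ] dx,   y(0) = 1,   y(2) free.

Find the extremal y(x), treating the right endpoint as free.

The Lagrangian L = (1/2) (y')^2 + (9/2) y^2 gives
    ∂L/∂y = 9 y,   ∂L/∂y' = y'.
Euler-Lagrange: y'' − 9 y = 0.
With k = 3, the general solution is
    y(x) = A cosh(3 x) + B sinh(3 x).
Fixed left endpoint y(0) = 1 ⇒ A = 1.
The right endpoint x = 2 is free, so the natural (transversality) condition is ∂L/∂y' |_{x=2} = 0, i.e. y'(2) = 0.
Compute y'(x) = A k sinh(k x) + B k cosh(k x), so
    y'(2) = A k sinh(k·2) + B k cosh(k·2) = 0
    ⇒ B = −A tanh(k·2) = − tanh(3·2).
Therefore the extremal is
    y(x) = cosh(3 x) − tanh(3·2) sinh(3 x).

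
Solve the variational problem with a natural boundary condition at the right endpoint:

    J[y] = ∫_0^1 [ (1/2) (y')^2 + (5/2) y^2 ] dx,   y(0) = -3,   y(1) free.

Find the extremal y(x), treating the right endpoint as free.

The Lagrangian L = (1/2) (y')^2 + (5/2) y^2 gives
    ∂L/∂y = 5 y,   ∂L/∂y' = y'.
Euler-Lagrange: y'' − 5 y = 0.
With k = sqrt(5), the general solution is
    y(x) = A cosh(sqrt(5) x) + B sinh(sqrt(5) x).
Fixed left endpoint y(0) = -3 ⇒ A = -3.
The right endpoint x = 1 is free, so the natural (transversality) condition is ∂L/∂y' |_{x=1} = 0, i.e. y'(1) = 0.
Compute y'(x) = A k sinh(k x) + B k cosh(k x), so
    y'(1) = A k sinh(k·1) + B k cosh(k·1) = 0
    ⇒ B = −A tanh(k·1) = 3 tanh(sqrt(5)·1).
Therefore the extremal is
    y(x) = −3 cosh(sqrt(5) x) + 3 tanh(sqrt(5)·1) sinh(sqrt(5) x).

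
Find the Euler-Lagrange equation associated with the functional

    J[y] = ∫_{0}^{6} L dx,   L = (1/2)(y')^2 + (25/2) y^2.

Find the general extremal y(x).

The Lagrangian is L = (1/2)(y')^2 + (25/2) y^2.
∂L/∂y = 25y.
∂L/∂y' = y'.
The Euler-Lagrange equation d/dx(∂L/∂y') − ∂L/∂y = 0 becomes:
    y'' - 25 y = 0
General solution: y(x) = A e^(5x) + B e^(-5x), where A and B are arbitrary constants fixed by the endpoint conditions.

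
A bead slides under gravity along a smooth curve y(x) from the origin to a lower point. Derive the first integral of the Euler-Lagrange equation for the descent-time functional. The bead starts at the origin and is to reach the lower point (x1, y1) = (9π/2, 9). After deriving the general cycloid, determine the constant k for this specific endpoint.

The Lagrangian L = sqrt((1 + y'^2) / y) has no explicit x dependence, so the Beltrami identity applies:
    L − y' ∂L/∂y' = C.
Compute ∂L/∂y' = y' / sqrt(y (1 + y'^2)).
Substitute:
    sqrt((1 + y'^2)/y) − y'·y' / sqrt(y (1 + y'^2))
    = (1 + y'^2) / sqrt(y (1 + y'^2)) − y'^2 / sqrt(y (1 + y'^2))
    = 1 / sqrt(y (1 + y'^2)) = C.
Squaring and rearranging gives the first integral
    y (1 + y'^2) = 1/C^2 =: k   (constant).
Solving this first-order ODE by the substitution
    y = (k/2)(1 − cos θ)
yields the cycloid parameterisation
    x(θ) = (k/2)(θ − sin θ),   y(θ) = (k/2)(1 − cos θ).
The constant k is fixed by the endpoint condition.
Now fit the given lower endpoint (x1, y1) = (9π/2, 9). At the bottom of the first arch (θ = π), the parametric equations give
    y(π) = (k/2)(1 − cos π) = k,
    x(π) = (k/2)(π − sin π) = kπ/2.
Matching y(π) = 9 gives k = 9, consistent with x(π) = 9π/2. Therefore the specific cycloid is
    x(θ) = (9/2)(θ − sin θ),   y(θ) = (9/2)(1 − cos θ).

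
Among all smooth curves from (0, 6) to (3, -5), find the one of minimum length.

Arc-length functional: J[y] = ∫ sqrt(1 + (y')^2) dx.
Lagrangian L = sqrt(1 + (y')^2) has no explicit y dependence, so ∂L/∂y = 0 and the Euler-Lagrange equation gives
    d/dx( y' / sqrt(1 + (y')^2) ) = 0  ⇒  y' / sqrt(1 + (y')^2) = const.
Hence y' is constant, so y(x) is affine.
Fitting the endpoints (0, 6) and (3, -5):
    slope m = ((-5) − 6) / (3 − 0) = -11/3,
    intercept c = 6 − m·0 = 6.
Extremal: y(x) = (-11/3) x + 6.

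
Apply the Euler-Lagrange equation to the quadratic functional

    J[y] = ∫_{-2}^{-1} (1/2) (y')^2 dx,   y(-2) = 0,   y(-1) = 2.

The Lagrangian is L = (1/2) (y')^2.
Compute ∂L/∂y = 0, ∂L/∂y' = y'.
The Euler-Lagrange equation d/dx(∂L/∂y') − ∂L/∂y = 0 reduces to
    y'' = 0.
Its general solution is
    y(x) = A x + B,
with A, B fixed by the endpoint conditions.
Applying the endpoint conditions y(-2) = 0 and y(-1) = 2: solve A·-2 + B = 0 and A·-1 + B = 2. Subtracting gives A(-1 − -2) = 2 − 0, so A = 2, and B = 0 − A·-2 = 4. Therefore
    y(x) = 2 x + 4.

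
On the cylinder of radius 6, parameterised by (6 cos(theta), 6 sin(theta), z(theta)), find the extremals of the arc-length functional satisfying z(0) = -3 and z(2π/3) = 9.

Parameterise the cylinder of radius R = 6 as
    r(θ) = (6 cos θ, 6 sin θ, z(θ)).
The arc-length element is
    ds = sqrt(36 + (dz/dθ)^2) dθ,
so the Lagrangian is L = sqrt(36 + z'^2).
L depends on z' only, not on z or θ, so ∂L/∂z = 0 and
    ∂L/∂z' = z' / sqrt(36 + z'^2).
The Euler-Lagrange equation gives
    d/dθ( z' / sqrt(36 + z'^2) ) = 0,
so z' is constant. Integrating once:
    z(θ) = a θ + b,
a helix on the cylinder (a straight line when the cylinder is unrolled). The constants a, b are determined by the endpoint conditions.
With endpoint conditions z(0) = -3 and z(2π/3) = 9: from z(0) = b we get b = -3, and a·2π/3 + -3 = 9 gives a = 18/π, so
    z(θ) = (18/π) θ − 3.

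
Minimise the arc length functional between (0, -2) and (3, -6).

Arc-length functional: J[y] = ∫ sqrt(1 + (y')^2) dx.
Lagrangian L = sqrt(1 + (y')^2) has no explicit y dependence, so ∂L/∂y = 0 and the Euler-Lagrange equation gives
    d/dx( y' / sqrt(1 + (y')^2) ) = 0  ⇒  y' / sqrt(1 + (y')^2) = const.
Hence y' is constant, so y(x) is affine.
Fitting the endpoints (0, -2) and (3, -6):
    slope m = ((-6) − (-2)) / (3 − 0) = -4/3,
    intercept c = (-2) − m·0 = -2.
Extremal: y(x) = (-4/3) x - 2.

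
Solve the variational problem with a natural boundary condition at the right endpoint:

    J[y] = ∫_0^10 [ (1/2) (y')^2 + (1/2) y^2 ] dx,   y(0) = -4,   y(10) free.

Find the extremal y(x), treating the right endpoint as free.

The Lagrangian L = (1/2) (y')^2 + (1/2) y^2 gives
    ∂L/∂y = 1 y,   ∂L/∂y' = y'.
Euler-Lagrange: y'' − y = 0.
With k = 1, the general solution is
    y(x) = A cosh(x) + B sinh(x).
Fixed left endpoint y(0) = -4 ⇒ A = -4.
The right endpoint x = 10 is free, so the natural (transversality) condition is ∂L/∂y' |_{x=10} = 0, i.e. y'(10) = 0.
Compute y'(x) = A k sinh(k x) + B k cosh(k x), so
    y'(10) = A k sinh(k·10) + B k cosh(k·10) = 0
    ⇒ B = −A tanh(k·10) = 4 tanh(1·10).
Therefore the extremal is
    y(x) = −4 cosh(1 x) + 4 tanh(1·10) sinh(1 x).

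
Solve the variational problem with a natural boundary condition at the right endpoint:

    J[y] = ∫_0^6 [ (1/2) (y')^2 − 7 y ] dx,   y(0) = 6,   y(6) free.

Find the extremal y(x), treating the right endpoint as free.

The Lagrangian L = (1/2) (y')^2 − 7 y gives
    ∂L/∂y = −7,   ∂L/∂y' = y'.
Euler-Lagrange: d/dx(y') − (−7) = 0, i.e. y'' + 7 = 0, so
    y(x) = −(7/2) x^2 + C1 x + C2.
Fixed left endpoint y(0) = 6 ⇒ C2 = 6.
The right endpoint x = 6 is free, so the natural (transversality) condition is ∂L/∂y' |_{x=6} = 0, i.e. y'(6) = 0.
Compute y'(x) = −7 x + C1, so y'(6) = −42 + C1 = 0 ⇒ C1 = 42.
Therefore the extremal is
    y(x) = −(7/2) x^2 + 42 x + 6.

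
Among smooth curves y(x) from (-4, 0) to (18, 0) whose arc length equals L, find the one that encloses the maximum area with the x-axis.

Set up the augmented Lagrangian using a multiplier λ for the length constraint:
    F(y, y') = y − λ sqrt(1 + y'^2).
F has no explicit x dependence, so the Beltrami identity yields a first integral
    F − y' ∂F/∂y' = C.
Compute ∂F/∂y' = −λ y' / sqrt(1 + y'^2). Then
    y − λ sqrt(1 + y'^2) + λ y'^2 / sqrt(1 + y'^2) = C
    ⇒  y − λ / sqrt(1 + y'^2) = C.
Solving for y' and integrating gives
    (x − a)^2 + (y − b)^2 = λ^2,
a circular arc of radius λ. The constants a, b are determined by the endpoint conditions y(-4) = y(18) = 0, and λ is fixed implicitly by the length constraint
    ∫_{-4}^{18} sqrt(1 + y'^2) dx = L.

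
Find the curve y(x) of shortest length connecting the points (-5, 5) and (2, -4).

Arc-length functional: J[y] = ∫ sqrt(1 + (y')^2) dx.
Lagrangian L = sqrt(1 + (y')^2) has no explicit y dependence, so ∂L/∂y = 0 and the Euler-Lagrange equation gives
    d/dx( y' / sqrt(1 + (y')^2) ) = 0  ⇒  y' / sqrt(1 + (y')^2) = const.
Hence y' is constant, so y(x) is affine.
Fitting the endpoints (-5, 5) and (2, -4):
    slope m = ((-4) − 5) / (2 − (-5)) = -9/7,
    intercept c = 5 − m·(-5) = -10/7.
Extremal: y(x) = (-9/7) x - 10/7.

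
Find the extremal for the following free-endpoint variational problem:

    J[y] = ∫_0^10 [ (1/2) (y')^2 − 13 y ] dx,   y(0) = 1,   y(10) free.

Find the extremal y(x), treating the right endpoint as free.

The Lagrangian L = (1/2) (y')^2 − 13 y gives
    ∂L/∂y = −13,   ∂L/∂y' = y'.
Euler-Lagrange: d/dx(y') − (−13) = 0, i.e. y'' + 13 = 0, so
    y(x) = −(13/2) x^2 + C1 x + C2.
Fixed left endpoint y(0) = 1 ⇒ C2 = 1.
The right endpoint x = 10 is free, so the natural (transversality) condition is ∂L/∂y' |_{x=10} = 0, i.e. y'(10) = 0.
Compute y'(x) = −13 x + C1, so y'(10) = −130 + C1 = 0 ⇒ C1 = 130.
Therefore the extremal is
    y(x) = −(13/2) x^2 + 130 x + 1.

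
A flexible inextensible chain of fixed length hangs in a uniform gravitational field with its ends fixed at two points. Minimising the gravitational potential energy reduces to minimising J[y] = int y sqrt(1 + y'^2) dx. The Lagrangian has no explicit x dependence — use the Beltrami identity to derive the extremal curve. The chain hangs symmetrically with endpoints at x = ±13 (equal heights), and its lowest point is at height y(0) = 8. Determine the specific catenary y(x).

The Lagrangian L(y, y') = y sqrt(1 + y'^2) has no explicit x dependence, so the Beltrami identity applies:
    L − y' ∂L/∂y' = C.
Compute ∂L/∂y' = y · y' / sqrt(1 + y'^2). Then
    L − y' ∂L/∂y'
    = y sqrt(1 + y'^2) − y · y'^2 / sqrt(1 + y'^2)
    = y (1 + y'^2 − y'^2) / sqrt(1 + y'^2)
    = y / sqrt(1 + y'^2) = C.
Squaring gives y^2 = C^2 (1 + y'^2), i.e.
    y'^2 = y^2 / C^2 − 1.
Separating variables,
    dy / sqrt(y^2 − C^2) = dx / C,
and integrating gives arccosh(y / C) = (x − a)/C, so
    y(x) = C cosh((x − a)/C),
the catenary. The constants C and a are fixed by the two endpoint conditions (and, for the hanging-chain problem, the length constraint selects C).
Now fit the given data. The endpoints x = ±13 are symmetric at equal height, so the catenary is even about its minimum: a = 0 and y(x) = C cosh(x/C). The lowest point is y(0) = C cosh(0) = C, and we are told y(0) = 8, so C = 8. Therefore
    y(x) = 8 cosh(x/8),
and at the endpoints
    y(±13) = 8 cosh(13/8).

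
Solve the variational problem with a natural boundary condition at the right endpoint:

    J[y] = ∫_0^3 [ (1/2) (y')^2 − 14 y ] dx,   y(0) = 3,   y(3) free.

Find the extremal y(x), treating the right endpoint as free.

The Lagrangian L = (1/2) (y')^2 − 14 y gives
    ∂L/∂y = −14,   ∂L/∂y' = y'.
Euler-Lagrange: d/dx(y') − (−14) = 0, i.e. y'' + 14 = 0, so
    y(x) = −(14/2) x^2 + C1 x + C2.
Fixed left endpoint y(0) = 3 ⇒ C2 = 3.
The right endpoint x = 3 is free, so the natural (transversality) condition is ∂L/∂y' |_{x=3} = 0, i.e. y'(3) = 0.
Compute y'(x) = −14 x + C1, so y'(3) = −42 + C1 = 0 ⇒ C1 = 42.
Therefore the extremal is
    y(x) = −7 x^2 + 42 x + 3.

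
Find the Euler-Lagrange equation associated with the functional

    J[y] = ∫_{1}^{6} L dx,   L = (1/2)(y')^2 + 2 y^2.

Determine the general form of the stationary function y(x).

The Lagrangian is L = (1/2)(y')^2 + 2 y^2.
∂L/∂y = 4y.
∂L/∂y' = y'.
The Euler-Lagrange equation d/dx(∂L/∂y') − ∂L/∂y = 0 becomes:
    y'' - 4 y = 0
General solution: y(x) = A e^(2x) + B e^(-2x), where A and B are arbitrary constants fixed by the endpoint conditions.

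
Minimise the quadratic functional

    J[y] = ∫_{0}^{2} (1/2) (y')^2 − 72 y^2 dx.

The Lagrangian is L = (1/2) (y')^2 − 72 y^2.
Compute ∂L/∂y = -144y, ∂L/∂y' = y'.
The Euler-Lagrange equation d/dx(∂L/∂y') − ∂L/∂y = 0 reduces to
    y'' + 144 y = 0.
Its general solution is
    y(x) = A sin(12x) + B cos(12x),
with A, B fixed by the endpoint conditions.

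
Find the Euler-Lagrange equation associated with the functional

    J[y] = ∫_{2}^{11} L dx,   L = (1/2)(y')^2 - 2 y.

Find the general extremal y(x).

The Lagrangian is L = (1/2)(y')^2 - 2 y.
∂L/∂y = -2.
∂L/∂y' = y'.
The Euler-Lagrange equation d/dx(∂L/∂y') − ∂L/∂y = 0 becomes:
    y'' + 2 = 0
General solution: y(x) = -x^2 + A x + B, where A and B are arbitrary constants fixed by the endpoint conditions.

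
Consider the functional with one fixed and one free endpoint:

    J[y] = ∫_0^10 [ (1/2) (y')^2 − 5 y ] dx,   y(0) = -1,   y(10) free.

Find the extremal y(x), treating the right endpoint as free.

The Lagrangian L = (1/2) (y')^2 − 5 y gives
    ∂L/∂y = −5,   ∂L/∂y' = y'.
Euler-Lagrange: d/dx(y') − (−5) = 0, i.e. y'' + 5 = 0, so
    y(x) = −(5/2) x^2 + C1 x + C2.
Fixed left endpoint y(0) = -1 ⇒ C2 = -1.
The right endpoint x = 10 is free, so the natural (transversality) condition is ∂L/∂y' |_{x=10} = 0, i.e. y'(10) = 0.
Compute y'(x) = −5 x + C1, so y'(10) = −50 + C1 = 0 ⇒ C1 = 50.
Therefore the extremal is
    y(x) = −(5/2) x^2 + 50 x − 1.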